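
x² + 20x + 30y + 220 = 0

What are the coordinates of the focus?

(-10, -23/2)

Only x is squared. Complete the square in x: (x + 10)² = -30(y + 4).
Vertex (-10, -4); 4p = -30 so p = -15/2. Opens down.
Focus is p units from the vertex along the axis: (h, k + p).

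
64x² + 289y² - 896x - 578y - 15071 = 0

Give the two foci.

(-8, 1) and (22, 1)

Group the x- and y-terms: 64(x² - 14x) + 289(y² - 2y) = 15071
Complete the square: 64(x - 7)² + 289(y - 1)² = 15071 + 3136 + 289 = 18496
Dividing both sides by 18496: (x - 7)²/289 + (y - 1)²/64 = 1
Ellipse, center (7, 1), major axis horizontal; a² = 289, b² = 64.
c² = a² - b² = 289 - 64 = 225, so c = 15.
Foci lie on the horizontal axis through the center: (h ± c, k).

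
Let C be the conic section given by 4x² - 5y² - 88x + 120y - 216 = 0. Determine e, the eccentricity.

e = 3/2

4(x² - 22x) -5(y² - 24y) = 216
Complete the square in x and y: 4(x - 11)² -5(y - 12)² = 216 + 484 - 720 = -20
Dividing both sides by -20: (y - 12)²/4 - (x - 11)²/5 = 1
Hyperbola, center (11, 12), transverse axis vertical; a² = 4, b² = 5.
c² = a² + b² = 9, so c = 3.
e = c/a = 3/2.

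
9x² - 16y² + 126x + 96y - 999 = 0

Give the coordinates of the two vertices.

(-19, 3) and (5, 3)

Collect terms: 9(x² + 14x) -16(y² - 6y) = 999
9(x + 7)² -16(y - 3)² = 999 + 441 - 144 = 1296
Divide through by 1296 to get (x + 7)²/144 - (y - 3)²/81 = 1.
Hyperbola, center (-7, 3), transverse axis horizontal; a² = 144, b² = 81.
a = 12. Vertices at (h ± a, k).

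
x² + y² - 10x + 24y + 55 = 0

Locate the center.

(5, -12)

Collect terms: (x² - 10x) + (y² + 24y) = -55
(x - 5)² + (y + 12)² = -55 + 25 + 144 = 114
So (x - 5)² + (y + 12)² = 114.
Circle centered at (5, -12) with r² = 114.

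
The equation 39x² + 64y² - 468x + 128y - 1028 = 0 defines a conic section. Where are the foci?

(1, -1) and (11, -1)

39(x² - 12x) + 64(y² + 2y) = 1028
Completing the square gives 39(x - 6)² + 64(y + 1)² = 1028 + 1404 + 64 = 2496.
Divide through by 2496 to get (x - 6)²/64 + (y + 1)²/39 = 1.
Ellipse, center (6, -1), major axis horizontal; a² = 64, b² = 39.
c² = a² - b² = 64 - 39 = 25, so c = 5.
Foci lie on the horizontal axis through the center: (h ± c, k).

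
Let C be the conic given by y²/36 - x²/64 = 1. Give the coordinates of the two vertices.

(0, -6) and (0, 6)

Center (0, 0). The positive term is the y-term, so the transverse axis is vertical; a² = 36, b² = 64.
a = 6. Vertices at (h, k ± a).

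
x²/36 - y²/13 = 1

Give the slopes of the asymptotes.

√13/6 and -√13/6

Center (0, 0). The positive term is the x-term, so the transverse axis is horizontal; a² = 36, b² = 13.
For a horizontal hyperbola the asymptotes have slope ±b/a.
Here that is ±√13/6.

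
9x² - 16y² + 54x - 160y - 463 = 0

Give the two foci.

(-8, -5) and (2, -5)

Group the x- and y-terms: 9(x² + 6x) -16(y² + 10y) = 463
Complete the square in x and y: 9(x + 3)² -16(y + 5)² = 463 + 81 - 400 = 144
Divide through by 144 to get (x + 3)²/16 - (y + 5)²/9 = 1.
Hyperbola, center (-3, -5), transverse axis horizontal; a² = 16, b² = 9.
c² = a² + b² = 16 + 9 = 25, so c = 5.
Foci lie on the horizontal axis through the center: (h ± c, k).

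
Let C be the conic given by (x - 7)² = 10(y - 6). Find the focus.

Vertex (7, 6); 4p = 10 so p = 5/2. Opens up.
Focus is p units from the vertex along the axis: (h, k + p).

(7, 17/2)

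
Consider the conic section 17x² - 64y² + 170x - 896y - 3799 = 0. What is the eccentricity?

e = 9/8

Group the x- and y-terms: 17(x² + 10x) -64(y² + 14y) = 3799
Completing the square gives 17(x + 5)² -64(y + 7)² = 3799 + 425 - 3136 = 1088.
Divide through by 1088 to get (x + 5)²/64 - (y + 7)²/17 = 1.
Hyperbola, center (-5, -7), transverse axis horizontal; a² = 64, b² = 17.
c² = a² + b² = 81, so c = 9.
e = c/a = 9/8.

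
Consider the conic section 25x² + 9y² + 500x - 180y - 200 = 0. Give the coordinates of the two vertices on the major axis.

(-10, -10) and (-10, 30)

Rearranging, 25(x² + 20x) + 9(y² - 20y) = 200.
Complete the square in x and y: 25(x + 10)² + 9(y - 10)² = 200 + 2500 + 900 = 3600
Divide by 3600: (x + 10)²/144 + (y - 10)²/400 = 1
Ellipse, center (-10, 10), major axis vertical; a² = 400, b² = 144.
a = 20. Vertices at (h, k ± a).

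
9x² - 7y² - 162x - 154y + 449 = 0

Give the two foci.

Rearranging, 9(x² - 18x) -7(y² + 22y) = -449.
Complete the square: 9(x - 9)² -7(y + 11)² = -449 + 729 - 847 = -567
Divide through by -567 to get (y + 11)²/81 - (x - 9)²/63 = 1.
Hyperbola, center (9, -11), transverse axis vertical; a² = 81, b² = 63.
c² = a² + b² = 81 + 63 = 144, so c = 12.
Foci lie on the vertical axis through the center: (h, k ± c).

(9, -23) and (9, 1)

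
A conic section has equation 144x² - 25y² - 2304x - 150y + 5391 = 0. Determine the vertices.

Group: 144(x² - 16x) -25(y² + 6y) = -5391
144(x - 8)² -25(y + 3)² = -5391 + 9216 - 225 = 3600
Divide through by 3600 to get (x - 8)²/25 - (y + 3)²/144 = 1.
Hyperbola, center (8, -3), transverse axis horizontal; a² = 25, b² = 144.
a = 5. Vertices at (h ± a, k).

(3, -3) and (13, -3)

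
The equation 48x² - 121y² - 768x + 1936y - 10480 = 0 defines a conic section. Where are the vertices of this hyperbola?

(-3, 8) and (19, 8)

48(x² - 16x) -121(y² - 16y) = 10480
Completing the square gives 48(x - 8)² -121(y - 8)² = 10480 + 3072 - 7744 = 5808.
Dividing both sides by 5808: (x - 8)²/121 - (y - 8)²/48 = 1
Hyperbola, center (8, 8), transverse axis horizontal; a² = 121, b² = 48.
a = 11. Vertices at (h ± a, k).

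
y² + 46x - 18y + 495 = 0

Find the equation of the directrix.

x = 5/2

Only y is squared. Complete the square in y: (y - 9)² = -46(x + 9).
Vertex (-9, 9); 4p = -46 so p = -23/2. Opens left.
Directrix is the vertical line x = h − p = -9 − (-23/2) = 5/2.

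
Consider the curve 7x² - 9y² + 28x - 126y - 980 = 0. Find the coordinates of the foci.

(-14, -7) and (10, -7)

Rearranging, 7(x² + 4x) -9(y² + 14y) = 980.
Complete the square in x and y: 7(x + 2)² -9(y + 7)² = 980 + 28 - 441 = 567
Divide by 567: (x + 2)²/81 - (y + 7)²/63 = 1
Hyperbola, center (-2, -7), transverse axis horizontal; a² = 81, b² = 63.
c² = a² + b² = 81 + 63 = 144, so c = 12.
Foci lie on the horizontal axis through the center: (h ± c, k).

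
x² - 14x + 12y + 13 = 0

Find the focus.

Only x is squared. Complete the square in x: (x - 7)² = -12(y - 3).
Vertex (7, 3); 4p = -12 so p = -3. Opens down.
Focus is p units from the vertex along the axis: (h, k + p).

(7, 0)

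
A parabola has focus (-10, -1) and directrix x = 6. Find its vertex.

The vertex is the midpoint between the focus and the directrix along the axis of symmetry.
Axis is horizontal (directrix is vertical). Vertex x-coordinate = (-10 + 6)/2 = -2; y-coordinate = -1.

(-2, -1)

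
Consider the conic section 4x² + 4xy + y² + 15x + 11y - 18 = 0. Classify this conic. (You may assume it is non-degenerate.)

parabola

A = 4, B = 4, C = 1.
Discriminant B² − 4AC = 4² − 4·4·1 = 0.
B² − 4AC = 0 ⇒ parabola.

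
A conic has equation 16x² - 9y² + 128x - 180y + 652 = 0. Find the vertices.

Group the x- and y-terms: 16(x² + 8x) -9(y² + 20y) = -652
Completing the square gives 16(x + 4)² -9(y + 10)² = -652 + 256 - 900 = -1296.
Dividing both sides by -1296: (y + 10)²/144 - (x + 4)²/81 = 1
Hyperbola, center (-4, -10), transverse axis vertical; a² = 144, b² = 81.
a = 12. Vertices at (h, k ± a).

(-4, -22) and (-4, 2)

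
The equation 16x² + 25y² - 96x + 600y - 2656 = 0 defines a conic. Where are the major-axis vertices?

Group: 16(x² - 6x) + 25(y² + 24y) = 2656
16(x - 3)² + 25(y + 12)² = 2656 + 144 + 3600 = 6400
Divide by 6400: (x - 3)²/400 + (y + 12)²/256 = 1
Ellipse, center (3, -12), major axis horizontal; a² = 400, b² = 256.
a = 20. Vertices at (h ± a, k).

(-17, -12) and (23, -12)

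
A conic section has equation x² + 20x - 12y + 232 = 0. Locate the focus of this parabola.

(-10, 14)

Only x is squared. Complete the square in x: (x + 10)² = 12(y - 11).
Vertex (-10, 11); 4p = 12 so p = 3. Opens up.
Focus is p units from the vertex along the axis: (h, k + p).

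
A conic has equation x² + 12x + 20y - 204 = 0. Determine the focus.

Only x is squared. Complete the square in x: (x + 6)² = -20(y - 12).
Vertex (-6, 12); 4p = -20 so p = -5. Opens down.
Focus is p units from the vertex along the axis: (h, k + p).

(-6, 7)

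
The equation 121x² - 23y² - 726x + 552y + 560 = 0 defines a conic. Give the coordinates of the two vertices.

(3, 1) and (3, 23)

121(x² - 6x) -23(y² - 24y) = -560
Complete the square in x and y: 121(x - 3)² -23(y - 12)² = -560 + 1089 - 3312 = -2783
Divide by -2783: (y - 12)²/121 - (x - 3)²/23 = 1
Hyperbola, center (3, 12), transverse axis vertical; a² = 121, b² = 23.
a = 11. Vertices at (h, k ± a).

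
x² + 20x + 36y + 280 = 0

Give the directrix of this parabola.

y = 4

Only x is squared. Complete the square in x: (x + 10)² = -36(y + 5).
Vertex (-10, -5); 4p = -36 so p = -9. Opens down.
Directrix is the horizontal line y = k − p = -5 − (-9) = 4.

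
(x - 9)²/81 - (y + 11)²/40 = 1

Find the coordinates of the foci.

(-2, -11) and (20, -11)

Center (9, -11). The positive term is the x-term, so the transverse axis is horizontal; a² = 81, b² = 40.
c² = a² + b² = 81 + 40 = 121, so c = 11.
Foci lie on the horizontal axis through the center: (h ± c, k).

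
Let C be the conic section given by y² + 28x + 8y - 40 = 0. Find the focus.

Only y is squared. Complete the square in y: (y + 4)² = -28(x - 2).
Vertex (2, -4); 4p = -28 so p = -7. Opens left.
Focus is p units from the vertex along the axis: (h + p, k).

(-5, -4)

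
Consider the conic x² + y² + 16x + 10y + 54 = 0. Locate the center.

Group the x- and y-terms: (x² + 16x) + (y² + 10y) = -54
Completing the square gives (x + 8)² + (y + 5)² = -54 + 64 + 25 = 35.
So (x + 8)² + (y + 5)² = 35.
Circle centered at (-8, -5) with r² = 35.

(-8, -5)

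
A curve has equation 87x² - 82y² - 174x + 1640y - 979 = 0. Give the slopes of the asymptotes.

Group the x- and y-terms: 87(x² - 2x) -82(y² - 20y) = 979
Completing the square gives 87(x - 1)² -82(y - 10)² = 979 + 87 - 8200 = -7134.
Dividing both sides by -7134: (y - 10)²/87 - (x - 1)²/82 = 1
Hyperbola, center (1, 10), transverse axis vertical; a² = 87, b² = 82.
For a vertical hyperbola the asymptotes have slope ±a/b.
Here that is ±√87/√82 = ±√7134/82.

√7134/82 and -√7134/82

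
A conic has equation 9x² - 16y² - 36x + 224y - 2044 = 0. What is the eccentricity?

e = 5/4

Group the x- and y-terms: 9(x² - 4x) -16(y² - 14y) = 2044
Complete the square: 9(x - 2)² -16(y - 7)² = 2044 + 36 - 784 = 1296
Divide by 1296: (x - 2)²/144 - (y - 7)²/81 = 1
Hyperbola, center (2, 7), transverse axis horizontal; a² = 144, b² = 81.
c² = a² + b² = 225, so c = 15.
e = c/a = 15/12 = 5/4.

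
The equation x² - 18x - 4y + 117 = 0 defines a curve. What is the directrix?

Only x is squared. Complete the square in x: (x - 9)² = 4(y - 9).
Vertex (9, 9); 4p = 4 so p = 1. Opens up.
Directrix is the horizontal line y = k − p = 9 − (1) = 8.

y = 8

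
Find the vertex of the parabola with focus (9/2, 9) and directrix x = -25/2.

(-4, 9)

The vertex is the midpoint between the focus and the directrix along the axis of symmetry.
Axis is horizontal (directrix is vertical). Vertex x-coordinate = (9/2 + (-25/2))/2 = -4; y-coordinate = 9.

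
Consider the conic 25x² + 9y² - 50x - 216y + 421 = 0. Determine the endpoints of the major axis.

(1, 2) and (1, 22)

Rearranging, 25(x² - 2x) + 9(y² - 24y) = -421.
Completing the square gives 25(x - 1)² + 9(y - 12)² = -421 + 25 + 1296 = 900.
Divide by 900: (x - 1)²/36 + (y - 12)²/100 = 1
Ellipse, center (1, 12), major axis vertical; a² = 100, b² = 36.
a = 10. Vertices at (h, k ± a).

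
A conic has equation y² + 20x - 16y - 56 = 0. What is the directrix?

x = 11

Only y is squared. Complete the square in y: (y - 8)² = -20(x - 6).
Vertex (6, 8); 4p = -20 so p = -5. Opens left.
Directrix is the vertical line x = h − p = 6 − (-5) = 11.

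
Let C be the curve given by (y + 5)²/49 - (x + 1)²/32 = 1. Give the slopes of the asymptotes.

7√2/8 and -7√2/8

Center (-1, -5). The positive term is the y-term, so the transverse axis is vertical; a² = 49, b² = 32.
For a vertical hyperbola the asymptotes have slope ±a/b.
Here that is ±7/4√2 = ±7√2/8.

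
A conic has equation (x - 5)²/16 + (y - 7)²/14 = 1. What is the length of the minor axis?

Center (5, 7). The larger denominator 16 sits under the x-term, so the major axis is horizontal; a² = 16, b² = 14.
b² = 14 so b = √14; the minor axis has length 2b = 2√14.

2√14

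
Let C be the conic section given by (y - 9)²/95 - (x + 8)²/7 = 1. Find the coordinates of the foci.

Center (-8, 9). The positive term is the y-term, so the transverse axis is vertical; a² = 95, b² = 7.
c² = a² + b² = 95 + 7 = 102, so c = √102.
Foci lie on the vertical axis through the center: (h, k ± c).

(-8, 9 - √102) and (-8, 9 + √102)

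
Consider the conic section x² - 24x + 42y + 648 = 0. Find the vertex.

Only x is squared. Complete the square in x: (x - 12)² = -42(y + 12).
Vertex (12, -12); 4p = -42 so p = -21/2. Opens down.

(12, -12)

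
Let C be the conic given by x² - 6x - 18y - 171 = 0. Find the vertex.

Only x is squared. Complete the square in x: (x - 3)² = 18(y + 10).
Vertex (3, -10); 4p = 18 so p = 9/2. Opens up.

(3, -10)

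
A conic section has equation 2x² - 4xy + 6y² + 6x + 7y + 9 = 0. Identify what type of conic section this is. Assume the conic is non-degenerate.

A = 2, B = -4, C = 6.
Discriminant B² − 4AC = (-4)² − 4·2·6 = -32.
B² − 4AC < 0 ⇒ ellipse.

ellipse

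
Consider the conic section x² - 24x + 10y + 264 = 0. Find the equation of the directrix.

y = -19/2

Only x is squared. Complete the square in x: (x - 12)² = -10(y + 12).
Vertex (12, -12); 4p = -10 so p = -5/2. Opens down.
Directrix is the horizontal line y = k − p = -12 − (-5/2) = -19/2.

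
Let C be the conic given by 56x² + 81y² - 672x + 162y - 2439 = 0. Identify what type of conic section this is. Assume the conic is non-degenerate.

ellipse

No xy term. Coefficients of x² and y² are A = 56, C = 81.
A and C have the same sign but A ≠ C ⇒ ellipse.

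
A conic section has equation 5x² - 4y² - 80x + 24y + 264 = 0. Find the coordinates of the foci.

(5, 3) and (11, 3)

Rearranging, 5(x² - 16x) -4(y² - 6y) = -264.
Completing the square gives 5(x - 8)² -4(y - 3)² = -264 + 320 - 36 = 20.
Divide by 20: (x - 8)²/4 - (y - 3)²/5 = 1
Hyperbola, center (8, 3), transverse axis horizontal; a² = 4, b² = 5.
c² = a² + b² = 4 + 5 = 9, so c = 3.
Foci lie on the horizontal axis through the center: (h ± c, k).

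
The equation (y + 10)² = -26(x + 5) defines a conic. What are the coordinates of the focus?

(-23/2, -10)

Vertex (-5, -10); 4p = -26 so p = -13/2. Opens left.
Focus is p units from the vertex along the axis: (h + p, k).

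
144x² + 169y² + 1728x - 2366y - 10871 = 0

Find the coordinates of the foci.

(-11, 7) and (-1, 7)

Group the x- and y-terms: 144(x² + 12x) + 169(y² - 14y) = 10871
Complete the square: 144(x + 6)² + 169(y - 7)² = 10871 + 5184 + 8281 = 24336
Dividing both sides by 24336: (x + 6)²/169 + (y - 7)²/144 = 1
Ellipse, center (-6, 7), major axis horizontal; a² = 169, b² = 144.
c² = a² - b² = 169 - 144 = 25, so c = 5.
Foci lie on the horizontal axis through the center: (h ± c, k).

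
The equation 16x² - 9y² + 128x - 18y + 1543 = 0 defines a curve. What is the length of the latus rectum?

27/2

Group the x- and y-terms: 16(x² + 8x) -9(y² + 2y) = -1543
Complete the square in x and y: 16(x + 4)² -9(y + 1)² = -1543 + 256 - 9 = -1296
Divide by -1296: (y + 1)²/144 - (x + 4)²/81 = 1
Hyperbola, center (-4, -1), transverse axis vertical; a² = 144, b² = 81.
Latus rectum length = 2b²/a = 2·81/12 = 27/2.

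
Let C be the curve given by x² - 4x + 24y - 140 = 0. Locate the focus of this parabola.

(2, 0)

Only x is squared. Complete the square in x: (x - 2)² = -24(y - 6).
Vertex (2, 6); 4p = -24 so p = -6. Opens down.
Focus is p units from the vertex along the axis: (h, k + p).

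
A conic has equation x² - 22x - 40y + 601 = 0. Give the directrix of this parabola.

Only x is squared. Complete the square in x: (x - 11)² = 40(y - 12).
Vertex (11, 12); 4p = 40 so p = 10. Opens up.
Directrix is the horizontal line y = k − p = 12 − (10) = 2.

y = 2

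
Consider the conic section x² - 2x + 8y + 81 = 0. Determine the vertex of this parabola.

(1, -10)

Only x is squared. Complete the square in x: (x - 1)² = -8(y + 10).
Vertex (1, -10); 4p = -8 so p = -2. Opens down.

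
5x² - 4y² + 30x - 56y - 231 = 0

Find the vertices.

(-7, -7) and (1, -7)

Rearranging, 5(x² + 6x) -4(y² + 14y) = 231.
Complete the square: 5(x + 3)² -4(y + 7)² = 231 + 45 - 196 = 80
Dividing both sides by 80: (x + 3)²/16 - (y + 7)²/20 = 1
Hyperbola, center (-3, -7), transverse axis horizontal; a² = 16, b² = 20.
a = 4. Vertices at (h ± a, k).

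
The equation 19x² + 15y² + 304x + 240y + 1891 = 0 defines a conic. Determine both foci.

(-8, -10) and (-8, -6)

Group the x- and y-terms: 19(x² + 16x) + 15(y² + 16y) = -1891
19(x + 8)² + 15(y + 8)² = -1891 + 1216 + 960 = 285
Divide by 285: (x + 8)²/15 + (y + 8)²/19 = 1
Ellipse, center (-8, -8), major axis vertical; a² = 19, b² = 15.
c² = a² - b² = 19 - 15 = 4, so c = 2.
Foci lie on the vertical axis through the center: (h, k ± c).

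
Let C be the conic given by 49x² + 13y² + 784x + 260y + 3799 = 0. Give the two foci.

Rearranging, 49(x² + 16x) + 13(y² + 20y) = -3799.
Complete the square: 49(x + 8)² + 13(y + 10)² = -3799 + 3136 + 1300 = 637
Dividing both sides by 637: (x + 8)²/13 + (y + 10)²/49 = 1
Ellipse, center (-8, -10), major axis vertical; a² = 49, b² = 13.
c² = a² - b² = 49 - 13 = 36, so c = 6.
Foci lie on the vertical axis through the center: (h, k ± c).

(-8, -16) and (-8, -4)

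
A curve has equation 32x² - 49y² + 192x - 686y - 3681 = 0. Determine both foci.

(-12, -7) and (6, -7)

Rearranging, 32(x² + 6x) -49(y² + 14y) = 3681.
Complete the square in x and y: 32(x + 3)² -49(y + 7)² = 3681 + 288 - 2401 = 1568
Divide through by 1568 to get (x + 3)²/49 - (y + 7)²/32 = 1.
Hyperbola, center (-3, -7), transverse axis horizontal; a² = 49, b² = 32.
c² = a² + b² = 49 + 32 = 81, so c = 9.
Foci lie on the horizontal axis through the center: (h ± c, k).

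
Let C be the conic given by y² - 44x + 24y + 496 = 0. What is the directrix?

x = -3

Only y is squared. Complete the square in y: (y + 12)² = 44(x - 8).
Vertex (8, -12); 4p = 44 so p = 11. Opens right.
Directrix is the vertical line x = h − p = 8 − (11) = -3.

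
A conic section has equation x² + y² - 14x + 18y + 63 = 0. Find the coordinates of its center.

(7, -9)

Group: (x² - 14x) + (y² + 18y) = -63
Complete the square: (x - 7)² + (y + 9)² = -63 + 49 + 81 = 67
So (x - 7)² + (y + 9)² = 67.
Circle centered at (7, -9) with r² = 67.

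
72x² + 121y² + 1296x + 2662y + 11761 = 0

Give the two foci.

Group: 72(x² + 18x) + 121(y² + 22y) = -11761
Completing the square gives 72(x + 9)² + 121(y + 11)² = -11761 + 5832 + 14641 = 8712.
Divide by 8712: (x + 9)²/121 + (y + 11)²/72 = 1
Ellipse, center (-9, -11), major axis horizontal; a² = 121, b² = 72.
c² = a² - b² = 121 - 72 = 49, so c = 7.
Foci lie on the horizontal axis through the center: (h ± c, k).

(-16, -11) and (-2, -11)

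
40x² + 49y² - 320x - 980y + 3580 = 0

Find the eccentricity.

e = 3/7

Group the x- and y-terms: 40(x² - 8x) + 49(y² - 20y) = -3580
40(x - 4)² + 49(y - 10)² = -3580 + 640 + 4900 = 1960
Divide by 1960: (x - 4)²/49 + (y - 10)²/40 = 1
Ellipse, center (4, 10), major axis horizontal; a² = 49, b² = 40.
c² = a² - b² = 9, so c = 3.
e = c/a = 3/7.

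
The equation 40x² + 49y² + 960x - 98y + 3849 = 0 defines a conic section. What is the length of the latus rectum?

80/7

Rearranging, 40(x² + 24x) + 49(y² - 2y) = -3849.
Completing the square gives 40(x + 12)² + 49(y - 1)² = -3849 + 5760 + 49 = 1960.
Divide through by 1960 to get (x + 12)²/49 + (y - 1)²/40 = 1.
Ellipse, center (-12, 1), major axis horizontal; a² = 49, b² = 40.
Latus rectum length = 2b²/a = 2·40/7 = 80/7.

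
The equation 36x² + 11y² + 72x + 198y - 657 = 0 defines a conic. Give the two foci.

(-1, -19) and (-1, 1)

36(x² + 2x) + 11(y² + 18y) = 657
Complete the square in x and y: 36(x + 1)² + 11(y + 9)² = 657 + 36 + 891 = 1584
Divide through by 1584 to get (x + 1)²/44 + (y + 9)²/144 = 1.
Ellipse, center (-1, -9), major axis vertical; a² = 144, b² = 44.
c² = a² - b² = 144 - 44 = 100, so c = 10.
Foci lie on the vertical axis through the center: (h, k ± c).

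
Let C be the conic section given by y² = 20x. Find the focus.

(5, 0)

Vertex (0, 0); 4p = 20 so p = 5. Opens right.
Focus is p units from the vertex along the axis: (h + p, k).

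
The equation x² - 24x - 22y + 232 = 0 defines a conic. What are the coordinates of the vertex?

Only x is squared. Complete the square in x: (x - 12)² = 22(y - 4).
Vertex (12, 4); 4p = 22 so p = 11/2. Opens up.

(12, 4)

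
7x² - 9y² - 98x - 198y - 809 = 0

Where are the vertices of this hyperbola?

(4, -11) and (10, -11)

Group: 7(x² - 14x) -9(y² + 22y) = 809
Complete the square: 7(x - 7)² -9(y + 11)² = 809 + 343 - 1089 = 63
Divide by 63: (x - 7)²/9 - (y + 11)²/7 = 1
Hyperbola, center (7, -11), transverse axis horizontal; a² = 9, b² = 7.
a = 3. Vertices at (h ± a, k).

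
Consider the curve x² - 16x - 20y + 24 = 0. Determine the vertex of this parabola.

(8, -2)

Only x is squared. Complete the square in x: (x - 8)² = 20(y + 2).
Vertex (8, -2); 4p = 20 so p = 5. Opens up.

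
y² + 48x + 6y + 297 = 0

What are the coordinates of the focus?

Only y is squared. Complete the square in y: (y + 3)² = -48(x + 6).
Vertex (-6, -3); 4p = -48 so p = -12. Opens left.
Focus is p units from the vertex along the axis: (h + p, k).

(-18, -3)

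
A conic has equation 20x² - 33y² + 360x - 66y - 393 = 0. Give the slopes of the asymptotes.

2√165/33 and -2√165/33

20(x² + 18x) -33(y² + 2y) = 393
Complete the square: 20(x + 9)² -33(y + 1)² = 393 + 1620 - 33 = 1980
Dividing both sides by 1980: (x + 9)²/99 - (y + 1)²/60 = 1
Hyperbola, center (-9, -1), transverse axis horizontal; a² = 99, b² = 60.
For a horizontal hyperbola the asymptotes have slope ±b/a.
Here that is ±2√15/3√11 = ±2√165/33.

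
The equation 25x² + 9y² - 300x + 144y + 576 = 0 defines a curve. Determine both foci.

Rearranging, 25(x² - 12x) + 9(y² + 16y) = -576.
Completing the square gives 25(x - 6)² + 9(y + 8)² = -576 + 900 + 576 = 900.
Dividing both sides by 900: (x - 6)²/36 + (y + 8)²/100 = 1
Ellipse, center (6, -8), major axis vertical; a² = 100, b² = 36.
c² = a² - b² = 100 - 36 = 64, so c = 8.
Foci lie on the vertical axis through the center: (h, k ± c).

(6, -16) and (6, 0)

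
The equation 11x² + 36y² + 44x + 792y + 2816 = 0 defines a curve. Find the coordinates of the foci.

Rearranging, 11(x² + 4x) + 36(y² + 22y) = -2816.
11(x + 2)² + 36(y + 11)² = -2816 + 44 + 4356 = 1584
Divide by 1584: (x + 2)²/144 + (y + 11)²/44 = 1
Ellipse, center (-2, -11), major axis horizontal; a² = 144, b² = 44.
c² = a² - b² = 144 - 44 = 100, so c = 10.
Foci lie on the horizontal axis through the center: (h ± c, k).

(-12, -11) and (8, -11)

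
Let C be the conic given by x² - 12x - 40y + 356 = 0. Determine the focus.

(6, 18)

Only x is squared. Complete the square in x: (x - 6)² = 40(y - 8).
Vertex (6, 8); 4p = 40 so p = 10. Opens up.
Focus is p units from the vertex along the axis: (h, k + p).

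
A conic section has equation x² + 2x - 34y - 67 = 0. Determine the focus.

(-1, 13/2)

Only x is squared. Complete the square in x: (x + 1)² = 34(y + 2).
Vertex (-1, -2); 4p = 34 so p = 17/2. Opens up.
Focus is p units from the vertex along the axis: (h, k + p).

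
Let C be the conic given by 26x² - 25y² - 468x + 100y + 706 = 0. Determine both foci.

(9 - √102, 2) and (9 + √102, 2)

Rearranging, 26(x² - 18x) -25(y² - 4y) = -706.
Completing the square gives 26(x - 9)² -25(y - 2)² = -706 + 2106 - 100 = 1300.
Dividing both sides by 1300: (x - 9)²/50 - (y - 2)²/52 = 1
Hyperbola, center (9, 2), transverse axis horizontal; a² = 50, b² = 52.
c² = a² + b² = 50 + 52 = 102, so c = √102.
Foci lie on the horizontal axis through the center: (h ± c, k).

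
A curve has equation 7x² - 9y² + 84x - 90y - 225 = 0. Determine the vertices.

Group the x- and y-terms: 7(x² + 12x) -9(y² + 10y) = 225
7(x + 6)² -9(y + 5)² = 225 + 252 - 225 = 252
Dividing both sides by 252: (x + 6)²/36 - (y + 5)²/28 = 1
Hyperbola, center (-6, -5), transverse axis horizontal; a² = 36, b² = 28.
a = 6. Vertices at (h ± a, k).

(-12, -5) and (0, -5)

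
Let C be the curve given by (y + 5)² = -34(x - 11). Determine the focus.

Vertex (11, -5); 4p = -34 so p = -17/2. Opens left.
Focus is p units from the vertex along the axis: (h + p, k).

(5/2, -5)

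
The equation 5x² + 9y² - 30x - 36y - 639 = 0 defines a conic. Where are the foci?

(-5, 2) and (11, 2)

Collect terms: 5(x² - 6x) + 9(y² - 4y) = 639
Complete the square in x and y: 5(x - 3)² + 9(y - 2)² = 639 + 45 + 36 = 720
Dividing both sides by 720: (x - 3)²/144 + (y - 2)²/80 = 1
Ellipse, center (3, 2), major axis horizontal; a² = 144, b² = 80.
c² = a² - b² = 144 - 80 = 64, so c = 8.
Foci lie on the horizontal axis through the center: (h ± c, k).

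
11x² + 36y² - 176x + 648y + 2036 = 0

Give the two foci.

(-2, -9) and (18, -9)

Group the x- and y-terms: 11(x² - 16x) + 36(y² + 18y) = -2036
11(x - 8)² + 36(y + 9)² = -2036 + 704 + 2916 = 1584
Dividing both sides by 1584: (x - 8)²/144 + (y + 9)²/44 = 1
Ellipse, center (8, -9), major axis horizontal; a² = 144, b² = 44.
c² = a² - b² = 144 - 44 = 100, so c = 10.
Foci lie on the horizontal axis through the center: (h ± c, k).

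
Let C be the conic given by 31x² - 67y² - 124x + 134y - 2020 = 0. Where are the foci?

(2 - 7√2, 1) and (2 + 7√2, 1)

Group the x- and y-terms: 31(x² - 4x) -67(y² - 2y) = 2020
Completing the square gives 31(x - 2)² -67(y - 1)² = 2020 + 124 - 67 = 2077.
Dividing both sides by 2077: (x - 2)²/67 - (y - 1)²/31 = 1
Hyperbola, center (2, 1), transverse axis horizontal; a² = 67, b² = 31.
c² = a² + b² = 67 + 31 = 98, so c = 7√2.
Foci lie on the horizontal axis through the center: (h ± c, k).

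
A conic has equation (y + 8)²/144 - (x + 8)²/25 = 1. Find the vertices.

(-8, -20) and (-8, 4)

Center (-8, -8). The positive term is the y-term, so the transverse axis is vertical; a² = 144, b² = 25.
a = 12. Vertices at (h, k ± a).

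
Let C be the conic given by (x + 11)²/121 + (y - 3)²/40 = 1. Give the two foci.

(-20, 3) and (-2, 3)

Center (-11, 3). The larger denominator 121 sits under the x-term, so the major axis is horizontal; a² = 121, b² = 40.
c² = a² - b² = 121 - 40 = 81, so c = 9.
Foci lie on the horizontal axis through the center: (h ± c, k).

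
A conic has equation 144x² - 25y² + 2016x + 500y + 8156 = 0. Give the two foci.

Group: 144(x² + 14x) -25(y² - 20y) = -8156
144(x + 7)² -25(y - 10)² = -8156 + 7056 - 2500 = -3600
Divide through by -3600 to get (y - 10)²/144 - (x + 7)²/25 = 1.
Hyperbola, center (-7, 10), transverse axis vertical; a² = 144, b² = 25.
c² = a² + b² = 144 + 25 = 169, so c = 13.
Foci lie on the vertical axis through the center: (h, k ± c).

(-7, -3) and (-7, 23)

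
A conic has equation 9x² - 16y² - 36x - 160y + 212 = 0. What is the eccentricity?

e = 5/3

9(x² - 4x) -16(y² + 10y) = -212
Complete the square in x and y: 9(x - 2)² -16(y + 5)² = -212 + 36 - 400 = -576
Dividing both sides by -576: (y + 5)²/36 - (x - 2)²/64 = 1
Hyperbola, center (2, -5), transverse axis vertical; a² = 36, b² = 64.
c² = a² + b² = 100, so c = 10.
e = c/a = 10/6 = 5/3.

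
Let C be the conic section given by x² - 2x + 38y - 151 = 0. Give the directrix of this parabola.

y = 27/2

Only x is squared. Complete the square in x: (x - 1)² = -38(y - 4).
Vertex (1, 4); 4p = -38 so p = -19/2. Opens down.
Directrix is the horizontal line y = k − p = 4 − (-19/2) = 27/2.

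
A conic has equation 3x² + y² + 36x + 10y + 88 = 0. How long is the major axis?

Collect terms: 3(x² + 12x) + (y² + 10y) = -88
3(x + 6)² + (y + 5)² = -88 + 108 + 25 = 45
Divide by 45: (x + 6)²/15 + (y + 5)²/45 = 1
Ellipse, center (-6, -5), major axis vertical; a² = 45, b² = 15.
a² = 45 so a = 3√5; the major axis has length 2a = 6√5.

6√5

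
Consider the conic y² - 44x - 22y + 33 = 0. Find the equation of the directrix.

x = -13

Only y is squared. Complete the square in y: (y - 11)² = 44(x + 2).
Vertex (-2, 11); 4p = 44 so p = 11. Opens right.
Directrix is the vertical line x = h − p = -2 − (11) = -13.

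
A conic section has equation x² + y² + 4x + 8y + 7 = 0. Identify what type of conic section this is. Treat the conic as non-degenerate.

circle

No xy term. Coefficients of x² and y² are A = 1, C = 1.
A = C (same sign) ⇒ circle.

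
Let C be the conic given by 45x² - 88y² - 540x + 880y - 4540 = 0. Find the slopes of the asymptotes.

3√110/44 and -3√110/44

Group the x- and y-terms: 45(x² - 12x) -88(y² - 10y) = 4540
Complete the square in x and y: 45(x - 6)² -88(y - 5)² = 4540 + 1620 - 2200 = 3960
Divide through by 3960 to get (x - 6)²/88 - (y - 5)²/45 = 1.
Hyperbola, center (6, 5), transverse axis horizontal; a² = 88, b² = 45.
For a horizontal hyperbola the asymptotes have slope ±b/a.
Here that is ±3√5/2√22 = ±3√110/44.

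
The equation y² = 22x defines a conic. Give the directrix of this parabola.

Vertex (0, 0); 4p = 22 so p = 11/2. Opens right.
Directrix is the vertical line x = h − p = 0 − (11/2) = -11/2.

x = -11/2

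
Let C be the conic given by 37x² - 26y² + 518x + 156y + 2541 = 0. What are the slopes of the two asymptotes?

√962/26 and -√962/26

Collect terms: 37(x² + 14x) -26(y² - 6y) = -2541
Complete the square in x and y: 37(x + 7)² -26(y - 3)² = -2541 + 1813 - 234 = -962
Divide by -962: (y - 3)²/37 - (x + 7)²/26 = 1
Hyperbola, center (-7, 3), transverse axis vertical; a² = 37, b² = 26.
For a vertical hyperbola the asymptotes have slope ±a/b.
Here that is ±√37/√26 = ±√962/26.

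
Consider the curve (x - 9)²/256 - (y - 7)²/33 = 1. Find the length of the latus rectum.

33/8

Center (9, 7). The positive term is the x-term, so the transverse axis is horizontal; a² = 256, b² = 33.
Latus rectum length = 2b²/a = 2·33/16 = 33/8.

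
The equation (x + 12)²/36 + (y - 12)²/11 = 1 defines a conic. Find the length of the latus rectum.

Center (-12, 12). The larger denominator 36 sits under the x-term, so the major axis is horizontal; a² = 36, b² = 11.
Latus rectum length = 2b²/a = 2·11/6 = 11/3.

11/3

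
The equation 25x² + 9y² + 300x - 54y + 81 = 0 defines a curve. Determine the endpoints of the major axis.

(-6, -7) and (-6, 13)

Rearranging, 25(x² + 12x) + 9(y² - 6y) = -81.
25(x + 6)² + 9(y - 3)² = -81 + 900 + 81 = 900
Divide through by 900 to get (x + 6)²/36 + (y - 3)²/100 = 1.
Ellipse, center (-6, 3), major axis vertical; a² = 100, b² = 36.
a = 10. Vertices at (h, k ± a).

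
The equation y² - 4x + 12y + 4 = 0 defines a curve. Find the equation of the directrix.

x = -9

Only y is squared. Complete the square in y: (y + 6)² = 4(x + 8).
Vertex (-8, -6); 4p = 4 so p = 1. Opens right.
Directrix is the vertical line x = h − p = -8 − (1) = -9.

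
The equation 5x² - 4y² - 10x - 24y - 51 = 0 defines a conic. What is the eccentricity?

Group the x- and y-terms: 5(x² - 2x) -4(y² + 6y) = 51
Complete the square: 5(x - 1)² -4(y + 3)² = 51 + 5 - 36 = 20
Divide by 20: (x - 1)²/4 - (y + 3)²/5 = 1
Hyperbola, center (1, -3), transverse axis horizontal; a² = 4, b² = 5.
c² = a² + b² = 9, so c = 3.
e = c/a = 3/2.

e = 3/2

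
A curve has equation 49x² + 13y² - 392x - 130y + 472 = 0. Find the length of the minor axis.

Group: 49(x² - 8x) + 13(y² - 10y) = -472
Complete the square: 49(x - 4)² + 13(y - 5)² = -472 + 784 + 325 = 637
Divide through by 637 to get (x - 4)²/13 + (y - 5)²/49 = 1.
Ellipse, center (4, 5), major axis vertical; a² = 49, b² = 13.
b² = 13 so b = √13; the minor axis has length 2b = 2√13.

2√13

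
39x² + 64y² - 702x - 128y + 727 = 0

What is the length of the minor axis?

Group: 39(x² - 18x) + 64(y² - 2y) = -727
Complete the square: 39(x - 9)² + 64(y - 1)² = -727 + 3159 + 64 = 2496
Divide by 2496: (x - 9)²/64 + (y - 1)²/39 = 1
Ellipse, center (9, 1), major axis horizontal; a² = 64, b² = 39.
b² = 39 so b = √39; the minor axis has length 2b = 2√39.

2√39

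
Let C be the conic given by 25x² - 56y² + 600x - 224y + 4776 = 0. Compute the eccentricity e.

Group: 25(x² + 24x) -56(y² + 4y) = -4776
25(x + 12)² -56(y + 2)² = -4776 + 3600 - 224 = -1400
Dividing both sides by -1400: (y + 2)²/25 - (x + 12)²/56 = 1
Hyperbola, center (-12, -2), transverse axis vertical; a² = 25, b² = 56.
c² = a² + b² = 81, so c = 9.
e = c/a = 9/5.

e = 9/5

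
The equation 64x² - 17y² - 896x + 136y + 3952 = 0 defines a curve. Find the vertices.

Group the x- and y-terms: 64(x² - 14x) -17(y² - 8y) = -3952
Complete the square: 64(x - 7)² -17(y - 4)² = -3952 + 3136 - 272 = -1088
Dividing both sides by -1088: (y - 4)²/64 - (x - 7)²/17 = 1
Hyperbola, center (7, 4), transverse axis vertical; a² = 64, b² = 17.
a = 8. Vertices at (h, k ± a).

(7, -4) and (7, 12)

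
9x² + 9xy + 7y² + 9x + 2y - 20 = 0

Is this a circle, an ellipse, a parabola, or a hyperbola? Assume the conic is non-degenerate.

ellipse

A = 9, B = 9, C = 7.
Discriminant B² − 4AC = 9² − 4·9·7 = -171.
B² − 4AC < 0 ⇒ ellipse.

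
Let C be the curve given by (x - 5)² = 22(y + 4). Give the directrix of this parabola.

y = -19/2

Vertex (5, -4); 4p = 22 so p = 11/2. Opens up.
Directrix is the horizontal line y = k − p = -4 − (11/2) = -19/2.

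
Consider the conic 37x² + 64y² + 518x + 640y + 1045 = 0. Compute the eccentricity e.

e = 3√3/8

37(x² + 14x) + 64(y² + 10y) = -1045
Complete the square: 37(x + 7)² + 64(y + 5)² = -1045 + 1813 + 1600 = 2368
Divide through by 2368 to get (x + 7)²/64 + (y + 5)²/37 = 1.
Ellipse, center (-7, -5), major axis horizontal; a² = 64, b² = 37.
c² = a² - b² = 27, so c = 3√3.
e = c/a = 3√3/8.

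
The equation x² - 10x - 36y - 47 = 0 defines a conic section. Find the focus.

Only x is squared. Complete the square in x: (x - 5)² = 36(y + 2).
Vertex (5, -2); 4p = 36 so p = 9. Opens up.
Focus is p units from the vertex along the axis: (h, k + p).

(5, 7)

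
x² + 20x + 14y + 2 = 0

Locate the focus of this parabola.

(-10, 7/2)

Only x is squared. Complete the square in x: (x + 10)² = -14(y - 7).
Vertex (-10, 7); 4p = -14 so p = -7/2. Opens down.
Focus is p units from the vertex along the axis: (h, k + p).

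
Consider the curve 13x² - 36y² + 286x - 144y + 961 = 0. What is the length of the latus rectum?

13/3

Group: 13(x² + 22x) -36(y² + 4y) = -961
Complete the square: 13(x + 11)² -36(y + 2)² = -961 + 1573 - 144 = 468
Divide through by 468 to get (x + 11)²/36 - (y + 2)²/13 = 1.
Hyperbola, center (-11, -2), transverse axis horizontal; a² = 36, b² = 13.
Latus rectum length = 2b²/a = 2·13/6 = 13/3.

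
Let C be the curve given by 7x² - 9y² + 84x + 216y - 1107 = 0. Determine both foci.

Rearranging, 7(x² + 12x) -9(y² - 24y) = 1107.
Completing the square gives 7(x + 6)² -9(y - 12)² = 1107 + 252 - 1296 = 63.
Divide through by 63 to get (x + 6)²/9 - (y - 12)²/7 = 1.
Hyperbola, center (-6, 12), transverse axis horizontal; a² = 9, b² = 7.
c² = a² + b² = 9 + 7 = 16, so c = 4.
Foci lie on the horizontal axis through the center: (h ± c, k).

(-10, 12) and (-2, 12)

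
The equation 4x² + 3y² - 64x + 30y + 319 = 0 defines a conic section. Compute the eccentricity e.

Group the x- and y-terms: 4(x² - 16x) + 3(y² + 10y) = -319
Complete the square in x and y: 4(x - 8)² + 3(y + 5)² = -319 + 256 + 75 = 12
Divide by 12: (x - 8)²/3 + (y + 5)²/4 = 1
Ellipse, center (8, -5), major axis vertical; a² = 4, b² = 3.
c² = a² - b² = 1, so c = 1.
e = c/a = 1/2.

e = 1/2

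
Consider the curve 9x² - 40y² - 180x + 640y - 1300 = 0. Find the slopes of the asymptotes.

Rearranging, 9(x² - 20x) -40(y² - 16y) = 1300.
Complete the square: 9(x - 10)² -40(y - 8)² = 1300 + 900 - 2560 = -360
Divide by -360: (y - 8)²/9 - (x - 10)²/40 = 1
Hyperbola, center (10, 8), transverse axis vertical; a² = 9, b² = 40.
For a vertical hyperbola the asymptotes have slope ±a/b.
Here that is ±3/2√10 = ±3√10/20.

3√10/20 and -3√10/20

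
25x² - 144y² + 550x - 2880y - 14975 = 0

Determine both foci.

(-24, -10) and (2, -10)

Group: 25(x² + 22x) -144(y² + 20y) = 14975
Complete the square in x and y: 25(x + 11)² -144(y + 10)² = 14975 + 3025 - 14400 = 3600
Divide by 3600: (x + 11)²/144 - (y + 10)²/25 = 1
Hyperbola, center (-11, -10), transverse axis horizontal; a² = 144, b² = 25.
c² = a² + b² = 144 + 25 = 169, so c = 13.
Foci lie on the horizontal axis through the center: (h ± c, k).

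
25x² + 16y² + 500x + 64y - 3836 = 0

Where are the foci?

(-10, -14) and (-10, 10)

Group the x- and y-terms: 25(x² + 20x) + 16(y² + 4y) = 3836
Complete the square in x and y: 25(x + 10)² + 16(y + 2)² = 3836 + 2500 + 64 = 6400
Divide by 6400: (x + 10)²/256 + (y + 2)²/400 = 1
Ellipse, center (-10, -2), major axis vertical; a² = 400, b² = 256.
c² = a² - b² = 400 - 256 = 144, so c = 12.
Foci lie on the vertical axis through the center: (h, k ± c).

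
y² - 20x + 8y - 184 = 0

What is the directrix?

Only y is squared. Complete the square in y: (y + 4)² = 20(x + 10).
Vertex (-10, -4); 4p = 20 so p = 5. Opens right.
Directrix is the vertical line x = h − p = -10 − (5) = -15.

x = -15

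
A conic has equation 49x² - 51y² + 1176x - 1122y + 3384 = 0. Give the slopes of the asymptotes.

7√51/51 and -7√51/51

Collect terms: 49(x² + 24x) -51(y² + 22y) = -3384
Completing the square gives 49(x + 12)² -51(y + 11)² = -3384 + 7056 - 6171 = -2499.
Dividing both sides by -2499: (y + 11)²/49 - (x + 12)²/51 = 1
Hyperbola, center (-12, -11), transverse axis vertical; a² = 49, b² = 51.
For a vertical hyperbola the asymptotes have slope ±a/b.
Here that is ±7/√51 = ±7√51/51.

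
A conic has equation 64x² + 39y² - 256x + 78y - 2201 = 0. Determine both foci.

64(x² - 4x) + 39(y² + 2y) = 2201
Completing the square gives 64(x - 2)² + 39(y + 1)² = 2201 + 256 + 39 = 2496.
Dividing both sides by 2496: (x - 2)²/39 + (y + 1)²/64 = 1
Ellipse, center (2, -1), major axis vertical; a² = 64, b² = 39.
c² = a² - b² = 64 - 39 = 25, so c = 5.
Foci lie on the vertical axis through the center: (h, k ± c).

(2, -6) and (2, 4)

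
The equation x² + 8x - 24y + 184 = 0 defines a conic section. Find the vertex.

Only x is squared. Complete the square in x: (x + 4)² = 24(y - 7).
Vertex (-4, 7); 4p = 24 so p = 6. Opens up.

(-4, 7)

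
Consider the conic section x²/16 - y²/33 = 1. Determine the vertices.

Center (0, 0). The positive term is the x-term, so the transverse axis is horizontal; a² = 16, b² = 33.
a = 4. Vertices at (h ± a, k).

(-4, 0) and (4, 0)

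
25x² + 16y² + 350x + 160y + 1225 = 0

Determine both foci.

(-7, -8) and (-7, -2)

Rearranging, 25(x² + 14x) + 16(y² + 10y) = -1225.
Complete the square: 25(x + 7)² + 16(y + 5)² = -1225 + 1225 + 400 = 400
Divide by 400: (x + 7)²/16 + (y + 5)²/25 = 1
Ellipse, center (-7, -5), major axis vertical; a² = 25, b² = 16.
c² = a² - b² = 25 - 16 = 9, so c = 3.
Foci lie on the vertical axis through the center: (h, k ± c).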